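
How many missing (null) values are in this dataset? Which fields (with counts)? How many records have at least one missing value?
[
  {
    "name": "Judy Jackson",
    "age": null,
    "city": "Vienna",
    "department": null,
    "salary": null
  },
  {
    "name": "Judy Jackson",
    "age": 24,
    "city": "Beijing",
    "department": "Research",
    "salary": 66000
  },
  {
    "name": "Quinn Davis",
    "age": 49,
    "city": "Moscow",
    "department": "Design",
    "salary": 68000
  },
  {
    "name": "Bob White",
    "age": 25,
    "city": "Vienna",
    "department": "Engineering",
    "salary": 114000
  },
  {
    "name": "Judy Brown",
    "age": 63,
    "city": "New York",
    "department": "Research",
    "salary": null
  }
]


Checking for missing (null) values in 5 records:

  Judy Jackson: age, department, salary
  Judy Jackson: complete
  Quinn Davis: complete
  Bob White: complete
  Judy Brown: salary

Per field:
  name: 0 missing
  age: 1 missing
  city: 0 missing
  department: 1 missing
  salary: 2 missing

Total missing values: 4
Records with any missing: 2

4 missing values (age: 1, department: 1, salary: 2); 2 incomplete records


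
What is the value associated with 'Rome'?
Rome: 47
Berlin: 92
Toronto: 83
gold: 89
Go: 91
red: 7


Looking up key 'Rome'
Value: 47

47


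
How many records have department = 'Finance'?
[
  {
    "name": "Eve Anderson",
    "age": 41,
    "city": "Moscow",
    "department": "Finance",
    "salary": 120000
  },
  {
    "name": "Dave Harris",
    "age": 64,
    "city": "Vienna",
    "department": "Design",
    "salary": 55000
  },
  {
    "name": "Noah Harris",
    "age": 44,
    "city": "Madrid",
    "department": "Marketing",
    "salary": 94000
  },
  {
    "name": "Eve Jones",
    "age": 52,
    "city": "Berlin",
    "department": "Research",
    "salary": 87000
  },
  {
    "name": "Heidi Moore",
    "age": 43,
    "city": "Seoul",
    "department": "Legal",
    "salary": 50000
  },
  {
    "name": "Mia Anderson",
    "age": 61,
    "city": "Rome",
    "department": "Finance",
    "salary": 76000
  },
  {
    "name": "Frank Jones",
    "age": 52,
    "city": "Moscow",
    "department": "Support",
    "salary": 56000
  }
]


Data: 7 records
Condition: department = 'Finance'

Checking each record:
  Eve Anderson: Finance MATCH
  Dave Harris: Design
  Noah Harris: Marketing
  Eve Jones: Research
  Heidi Moore: Legal
  Mia Anderson: Finance MATCH
  Frank Jones: Support

Count: 2

2


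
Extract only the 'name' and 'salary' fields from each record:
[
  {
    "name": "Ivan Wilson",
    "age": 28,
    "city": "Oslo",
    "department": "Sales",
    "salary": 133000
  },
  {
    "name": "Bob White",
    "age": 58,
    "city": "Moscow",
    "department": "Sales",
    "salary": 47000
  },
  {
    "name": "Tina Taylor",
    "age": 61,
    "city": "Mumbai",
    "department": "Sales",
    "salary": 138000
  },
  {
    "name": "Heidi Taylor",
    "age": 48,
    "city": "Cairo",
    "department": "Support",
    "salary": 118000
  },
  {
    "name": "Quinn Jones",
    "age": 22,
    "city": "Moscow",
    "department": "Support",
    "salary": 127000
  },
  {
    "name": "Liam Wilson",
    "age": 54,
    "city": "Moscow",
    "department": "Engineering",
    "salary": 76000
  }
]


Original: 6 records with fields: name, age, city, department, salary
Keep: ['name', 'salary']
Drop: ['age', 'city', 'department']
Result: 6 records, 2 fields each

[
  {
    "name": "Ivan Wilson",
    "salary": 133000
  },
  {
    "name": "Bob White",
    "salary": 47000
  },
  {
    "name": "Tina Taylor",
    "salary": 138000
  },
  {
    "name": "Heidi Taylor",
    "salary": 118000
  },
  {
    "name": "Quinn Jones",
    "salary": 127000
  },
  {
    "name": "Liam Wilson",
    "salary": 76000
  }
]


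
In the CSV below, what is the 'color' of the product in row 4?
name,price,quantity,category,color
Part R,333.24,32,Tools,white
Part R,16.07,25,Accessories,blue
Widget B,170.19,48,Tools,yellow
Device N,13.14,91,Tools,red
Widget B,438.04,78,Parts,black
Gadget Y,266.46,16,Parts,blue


Query: Row 4 ('Device N'), column 'color'
Value: red

red


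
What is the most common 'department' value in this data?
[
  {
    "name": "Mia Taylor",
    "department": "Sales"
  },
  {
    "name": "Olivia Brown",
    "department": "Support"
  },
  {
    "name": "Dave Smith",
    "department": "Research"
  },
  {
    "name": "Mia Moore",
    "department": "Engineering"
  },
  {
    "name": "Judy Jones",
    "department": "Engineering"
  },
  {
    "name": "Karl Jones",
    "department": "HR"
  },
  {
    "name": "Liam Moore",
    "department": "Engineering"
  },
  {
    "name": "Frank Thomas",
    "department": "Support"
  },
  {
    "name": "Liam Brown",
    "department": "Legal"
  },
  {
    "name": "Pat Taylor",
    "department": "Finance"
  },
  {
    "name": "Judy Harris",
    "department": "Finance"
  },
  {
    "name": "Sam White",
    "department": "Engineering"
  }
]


Counting 'department' values across 12 records:

  Engineering: 4 ####
  Support: 2 ##
  Finance: 2 ##
  Sales: 1 #
  Research: 1 #
  HR: 1 #
  Legal: 1 #

Most common: Engineering (4 times)

Engineering (4 times)


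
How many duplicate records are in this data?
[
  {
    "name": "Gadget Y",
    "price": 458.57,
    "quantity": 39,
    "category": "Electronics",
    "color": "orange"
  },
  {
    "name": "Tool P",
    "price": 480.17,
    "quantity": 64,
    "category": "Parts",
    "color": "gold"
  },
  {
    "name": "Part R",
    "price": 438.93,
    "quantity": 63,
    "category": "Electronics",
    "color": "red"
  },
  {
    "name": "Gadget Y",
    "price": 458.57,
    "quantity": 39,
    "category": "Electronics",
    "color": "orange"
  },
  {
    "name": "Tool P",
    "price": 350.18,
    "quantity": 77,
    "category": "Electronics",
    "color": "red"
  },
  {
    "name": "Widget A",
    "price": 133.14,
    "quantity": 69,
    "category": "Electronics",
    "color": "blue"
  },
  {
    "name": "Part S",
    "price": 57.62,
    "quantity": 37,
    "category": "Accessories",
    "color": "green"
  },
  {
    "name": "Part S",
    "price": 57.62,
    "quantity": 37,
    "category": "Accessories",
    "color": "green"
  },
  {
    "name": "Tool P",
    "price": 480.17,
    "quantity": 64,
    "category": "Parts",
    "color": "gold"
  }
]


Checking 9 records for duplicates:

  Row 1: Gadget Y ($458.57, qty 39)
  Row 2: Tool P ($480.17, qty 64)
  Row 3: Part R ($438.93, qty 63)
  Row 4: Gadget Y ($458.57, qty 39) <-- DUPLICATE
  Row 5: Tool P ($350.18, qty 77)
  Row 6: Widget A ($133.14, qty 69)
  Row 7: Part S ($57.62, qty 37)
  Row 8: Part S ($57.62, qty 37) <-- DUPLICATE
  Row 9: Tool P ($480.17, qty 64) <-- DUPLICATE

Duplicates found: 3
Unique records: 6

3 duplicates, 6 unique


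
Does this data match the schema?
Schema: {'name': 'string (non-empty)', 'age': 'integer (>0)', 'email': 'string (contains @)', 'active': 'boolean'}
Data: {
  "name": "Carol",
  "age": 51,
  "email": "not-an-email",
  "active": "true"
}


Validating each field against schema:
  name: OK (non-empty string)
  age: OK (positive integer)
  email: FAIL ("not-an-email" does not contain @)
  active: FAIL ("true" is not a boolean)

Result: INVALID (2 errors: email, active)

INVALID (2 errors: email, active)


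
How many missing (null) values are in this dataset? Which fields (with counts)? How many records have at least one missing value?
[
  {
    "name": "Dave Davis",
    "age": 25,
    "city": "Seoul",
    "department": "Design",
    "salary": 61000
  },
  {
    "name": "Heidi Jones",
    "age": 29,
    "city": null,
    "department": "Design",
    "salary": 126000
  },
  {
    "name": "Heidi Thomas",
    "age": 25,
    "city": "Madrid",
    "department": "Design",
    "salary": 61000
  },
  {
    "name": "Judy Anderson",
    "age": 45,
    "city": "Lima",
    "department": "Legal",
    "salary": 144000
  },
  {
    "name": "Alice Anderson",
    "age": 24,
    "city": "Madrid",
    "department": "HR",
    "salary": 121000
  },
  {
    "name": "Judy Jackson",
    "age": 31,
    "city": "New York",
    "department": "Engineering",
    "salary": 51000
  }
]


Checking for missing (null) values in 6 records:

  Dave Davis: complete
  Heidi Jones: city
  Heidi Thomas: complete
  Judy Anderson: complete
  Alice Anderson: complete
  Judy Jackson: complete

Per field:
  name: 0 missing
  age: 0 missing
  city: 1 missing
  department: 0 missing
  salary: 0 missing

Total missing values: 1
Records with any missing: 1

1 missing values (city: 1); 1 incomplete records


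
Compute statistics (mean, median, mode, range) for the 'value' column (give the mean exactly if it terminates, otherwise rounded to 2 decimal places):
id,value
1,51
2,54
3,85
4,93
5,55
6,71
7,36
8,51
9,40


Data: [51, 54, 85, 93, 55, 71, 36, 51, 40]
Count: 9
Sum: 536
Mean: 536/9 ≈ 59.56 (rounded to 2 decimal places)
Sorted: [36, 40, 51, 51, 54, 55, 71, 85, 93]
Median: 54.0
Mode: 51 (2 times)
Range: 93 - 36 = 57
Min: 36, Max: 93

mean≈59.56, median=54.0, mode=51, range=57


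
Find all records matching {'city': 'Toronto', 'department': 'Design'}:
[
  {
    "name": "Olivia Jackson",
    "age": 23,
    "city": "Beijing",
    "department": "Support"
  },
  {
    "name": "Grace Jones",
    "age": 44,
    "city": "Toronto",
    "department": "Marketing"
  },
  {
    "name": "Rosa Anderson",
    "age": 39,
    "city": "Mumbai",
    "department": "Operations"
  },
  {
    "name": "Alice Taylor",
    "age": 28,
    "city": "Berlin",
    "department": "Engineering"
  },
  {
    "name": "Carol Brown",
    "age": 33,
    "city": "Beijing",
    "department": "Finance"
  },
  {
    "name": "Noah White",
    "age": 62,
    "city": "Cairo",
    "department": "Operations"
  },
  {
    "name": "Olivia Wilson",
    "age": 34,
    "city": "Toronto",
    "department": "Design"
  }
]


Search criteria: {'city': 'Toronto', 'department': 'Design'}

Checking 7 records:
  Olivia Jackson: {city: Beijing, department: Support}
  Grace Jones: {city: Toronto, department: Marketing}
  Rosa Anderson: {city: Mumbai, department: Operations}
  Alice Taylor: {city: Berlin, department: Engineering}
  Carol Brown: {city: Beijing, department: Finance}
  Noah White: {city: Cairo, department: Operations}
  Olivia Wilson: {city: Toronto, department: Design} <-- MATCH

Matches: ["Olivia Wilson"]

["Olivia Wilson"]


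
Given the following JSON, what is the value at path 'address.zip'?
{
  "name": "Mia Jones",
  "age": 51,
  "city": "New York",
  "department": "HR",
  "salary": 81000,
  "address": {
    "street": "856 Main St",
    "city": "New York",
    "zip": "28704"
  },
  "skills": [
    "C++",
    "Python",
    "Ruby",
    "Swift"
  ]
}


Query: address.zip
Path: address -> zip
Value: 28704

28704


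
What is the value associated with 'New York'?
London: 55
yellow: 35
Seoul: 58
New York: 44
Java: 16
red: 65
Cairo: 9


Looking up key 'New York'
Value: 44

44


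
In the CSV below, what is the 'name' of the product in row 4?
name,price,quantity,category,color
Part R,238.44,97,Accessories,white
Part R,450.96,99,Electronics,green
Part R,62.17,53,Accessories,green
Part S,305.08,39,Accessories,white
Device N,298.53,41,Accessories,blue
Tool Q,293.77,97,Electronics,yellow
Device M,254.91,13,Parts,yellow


Query: Row 4 ('Part S'), column 'name'
Value: Part S

Part S


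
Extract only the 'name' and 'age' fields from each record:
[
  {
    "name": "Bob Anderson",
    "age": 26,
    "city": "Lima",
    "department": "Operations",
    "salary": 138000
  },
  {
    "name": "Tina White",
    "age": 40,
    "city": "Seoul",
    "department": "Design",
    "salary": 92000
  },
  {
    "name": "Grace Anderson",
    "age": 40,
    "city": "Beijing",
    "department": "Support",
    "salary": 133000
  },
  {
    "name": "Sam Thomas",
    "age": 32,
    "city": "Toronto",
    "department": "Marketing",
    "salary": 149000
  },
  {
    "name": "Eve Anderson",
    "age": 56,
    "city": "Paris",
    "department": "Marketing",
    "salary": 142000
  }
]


Original: 5 records with fields: name, age, city, department, salary
Keep: ['name', 'age']
Drop: ['city', 'department', 'salary']
Result: 5 records, 2 fields each

[
  {
    "name": "Bob Anderson",
    "age": 26
  },
  {
    "name": "Tina White",
    "age": 40
  },
  {
    "name": "Grace Anderson",
    "age": 40
  },
  {
    "name": "Sam Thomas",
    "age": 32
  },
  {
    "name": "Eve Anderson",
    "age": 56
  }
]


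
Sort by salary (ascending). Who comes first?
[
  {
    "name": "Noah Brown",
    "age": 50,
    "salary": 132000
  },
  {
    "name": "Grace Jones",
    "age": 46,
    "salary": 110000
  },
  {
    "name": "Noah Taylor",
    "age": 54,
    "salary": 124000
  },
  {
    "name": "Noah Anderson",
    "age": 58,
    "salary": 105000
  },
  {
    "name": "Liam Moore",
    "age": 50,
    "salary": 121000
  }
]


Sort by: salary (ascending)

Sorted order:
  1. Noah Anderson (salary = 105000)
  2. Grace Jones (salary = 110000)
  3. Liam Moore (salary = 121000)
  4. Noah Taylor (salary = 124000)
  5. Noah Brown (salary = 132000)

First: Noah Anderson

Noah Anderson


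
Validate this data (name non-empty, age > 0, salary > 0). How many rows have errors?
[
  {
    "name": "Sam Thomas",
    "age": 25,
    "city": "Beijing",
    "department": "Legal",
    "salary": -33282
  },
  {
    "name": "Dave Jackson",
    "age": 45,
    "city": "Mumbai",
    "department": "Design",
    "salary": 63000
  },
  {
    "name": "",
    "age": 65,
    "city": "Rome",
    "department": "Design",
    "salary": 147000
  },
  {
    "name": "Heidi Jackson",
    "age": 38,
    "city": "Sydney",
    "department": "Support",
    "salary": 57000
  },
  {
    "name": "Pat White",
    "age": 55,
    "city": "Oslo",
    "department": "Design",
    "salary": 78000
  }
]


Validating 5 records:
Rules: name non-empty, age > 0, salary > 0

  Row 1 (Sam Thomas): negative salary: -33282
  Row 2 (Dave Jackson): OK
  Row 3 (???): empty name
  Row 4 (Heidi Jackson): OK
  Row 5 (Pat White): OK

Total errors: 2

2 errors


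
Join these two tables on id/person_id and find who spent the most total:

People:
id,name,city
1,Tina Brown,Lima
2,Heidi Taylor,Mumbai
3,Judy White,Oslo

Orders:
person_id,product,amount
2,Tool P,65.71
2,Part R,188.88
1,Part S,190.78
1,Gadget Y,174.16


Join on: people.id = orders.person_id

Joined rows:
  Heidi Taylor (Mumbai) bought Tool P for $65.71
  Heidi Taylor (Mumbai) bought Part R for $188.88
  Tina Brown (Lima) bought Part S for $190.78
  Tina Brown (Lima) bought Gadget Y for $174.16

Total per person:
  Tina Brown: $364.94
  Heidi Taylor: $254.59

Top spender: Tina Brown ($364.94)

Tina Brown ($364.94)


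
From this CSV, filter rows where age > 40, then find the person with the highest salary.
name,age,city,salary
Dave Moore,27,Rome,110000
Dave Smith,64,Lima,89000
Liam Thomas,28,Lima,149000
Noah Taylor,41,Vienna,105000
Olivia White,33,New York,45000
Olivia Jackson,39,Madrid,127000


Filter: age > 40
Sort by: salary (descending)

Filtered records (2):
  Noah Taylor, age 41, salary $105000
  Dave Smith, age 64, salary $89000

Highest salary: Noah Taylor ($105000)

Noah Taylor


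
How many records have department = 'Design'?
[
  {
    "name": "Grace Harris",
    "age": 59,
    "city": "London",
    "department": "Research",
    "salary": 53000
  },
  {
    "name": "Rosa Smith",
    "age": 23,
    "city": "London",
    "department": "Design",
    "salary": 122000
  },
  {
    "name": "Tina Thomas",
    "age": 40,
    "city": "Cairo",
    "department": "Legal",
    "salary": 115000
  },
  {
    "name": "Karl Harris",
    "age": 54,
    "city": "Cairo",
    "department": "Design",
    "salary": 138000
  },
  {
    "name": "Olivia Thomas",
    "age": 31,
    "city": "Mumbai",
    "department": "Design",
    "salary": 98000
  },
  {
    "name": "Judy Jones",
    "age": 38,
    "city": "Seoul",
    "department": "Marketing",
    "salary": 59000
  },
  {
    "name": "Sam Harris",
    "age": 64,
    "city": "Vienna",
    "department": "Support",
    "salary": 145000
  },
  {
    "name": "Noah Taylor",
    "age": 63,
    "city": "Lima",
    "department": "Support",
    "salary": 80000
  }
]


Data: 8 records
Condition: department = 'Design'

Checking each record:
  Grace Harris: Research
  Rosa Smith: Design MATCH
  Tina Thomas: Legal
  Karl Harris: Design MATCH
  Olivia Thomas: Design MATCH
  Judy Jones: Marketing
  Sam Harris: Support
  Noah Taylor: Support

Count: 3

3


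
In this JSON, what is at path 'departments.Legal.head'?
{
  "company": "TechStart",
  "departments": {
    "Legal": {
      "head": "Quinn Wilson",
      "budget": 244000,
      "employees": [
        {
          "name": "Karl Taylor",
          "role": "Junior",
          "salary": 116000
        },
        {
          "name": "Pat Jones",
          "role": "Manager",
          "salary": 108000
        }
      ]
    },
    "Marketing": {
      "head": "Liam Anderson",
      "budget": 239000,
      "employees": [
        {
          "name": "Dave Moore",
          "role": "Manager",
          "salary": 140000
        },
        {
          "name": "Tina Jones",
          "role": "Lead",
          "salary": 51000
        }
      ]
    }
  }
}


Path: departments.Legal.head

Navigate:
  -> departments
  -> Legal
  -> head = 'Quinn Wilson'

Quinn Wilson


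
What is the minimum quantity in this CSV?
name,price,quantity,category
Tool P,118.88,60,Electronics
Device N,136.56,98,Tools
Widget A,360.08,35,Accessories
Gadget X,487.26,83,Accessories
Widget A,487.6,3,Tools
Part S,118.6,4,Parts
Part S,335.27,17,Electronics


Computing minimum quantity:
Values: [60, 98, 35, 83, 3, 4, 17]
Min = 3

3


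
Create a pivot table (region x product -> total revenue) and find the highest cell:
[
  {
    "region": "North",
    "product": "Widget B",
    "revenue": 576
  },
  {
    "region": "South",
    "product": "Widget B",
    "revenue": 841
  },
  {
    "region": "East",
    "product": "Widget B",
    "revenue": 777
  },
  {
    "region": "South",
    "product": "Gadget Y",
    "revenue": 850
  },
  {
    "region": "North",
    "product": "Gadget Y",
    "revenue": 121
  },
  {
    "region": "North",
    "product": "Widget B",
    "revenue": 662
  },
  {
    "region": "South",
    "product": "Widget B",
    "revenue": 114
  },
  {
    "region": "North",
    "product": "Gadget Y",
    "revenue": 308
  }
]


Pivot: region (rows) x product (columns) -> total revenue

     Gadget Y      Widget B    
East             0           777  
North          429          1238  
South          850           955  

Highest: North / Widget B = $1238

North / Widget B = $1238


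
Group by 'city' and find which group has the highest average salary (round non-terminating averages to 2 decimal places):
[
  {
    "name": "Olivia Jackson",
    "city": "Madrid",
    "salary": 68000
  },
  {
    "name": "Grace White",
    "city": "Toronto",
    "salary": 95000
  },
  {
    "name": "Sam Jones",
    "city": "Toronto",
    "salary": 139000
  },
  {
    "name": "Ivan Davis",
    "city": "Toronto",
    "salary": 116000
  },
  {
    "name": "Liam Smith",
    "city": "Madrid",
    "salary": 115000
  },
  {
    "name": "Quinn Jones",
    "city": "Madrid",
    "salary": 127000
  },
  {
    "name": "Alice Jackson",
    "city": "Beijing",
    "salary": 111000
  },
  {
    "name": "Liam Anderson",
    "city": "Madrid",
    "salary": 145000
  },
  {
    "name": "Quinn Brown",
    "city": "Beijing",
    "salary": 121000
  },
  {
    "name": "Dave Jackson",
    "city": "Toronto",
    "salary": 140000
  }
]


Group by: city

Groups:
  Beijing: 2 people, avg salary = 232000/2 = $116000
  Madrid: 4 people, avg salary = 455000/4 = $113750
  Toronto: 4 people, avg salary = 490000/4 = $122500

Highest average salary: Toronto ($122500)

Toronto ($122500)


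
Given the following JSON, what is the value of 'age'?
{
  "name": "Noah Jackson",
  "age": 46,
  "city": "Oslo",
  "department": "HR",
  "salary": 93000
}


Looking up field 'age'
Value: 46

46


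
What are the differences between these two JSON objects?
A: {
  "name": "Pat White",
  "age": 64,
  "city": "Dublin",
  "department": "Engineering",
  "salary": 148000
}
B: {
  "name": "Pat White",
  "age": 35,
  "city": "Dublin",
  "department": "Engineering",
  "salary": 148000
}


Comparing each field (in key order):
  name: same
  age: DIFFERENT
  city: same
  department: same
  salary: same
Differences:
  age: 64 -> 35

1 field(s) changed

1 change: age


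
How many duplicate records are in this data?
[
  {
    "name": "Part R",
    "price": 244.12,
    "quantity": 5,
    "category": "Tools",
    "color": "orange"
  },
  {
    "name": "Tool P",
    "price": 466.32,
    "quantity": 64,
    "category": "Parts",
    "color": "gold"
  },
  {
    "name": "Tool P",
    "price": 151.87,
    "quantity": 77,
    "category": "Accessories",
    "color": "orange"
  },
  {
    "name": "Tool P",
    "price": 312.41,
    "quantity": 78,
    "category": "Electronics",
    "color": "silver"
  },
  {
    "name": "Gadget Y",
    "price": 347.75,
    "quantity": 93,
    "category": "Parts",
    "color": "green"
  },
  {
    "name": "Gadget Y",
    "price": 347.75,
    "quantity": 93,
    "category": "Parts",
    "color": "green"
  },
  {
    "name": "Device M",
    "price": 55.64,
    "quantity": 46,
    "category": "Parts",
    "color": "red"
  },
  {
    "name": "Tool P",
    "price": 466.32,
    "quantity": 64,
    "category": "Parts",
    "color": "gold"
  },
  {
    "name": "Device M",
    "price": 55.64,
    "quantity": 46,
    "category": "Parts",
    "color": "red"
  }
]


Checking 9 records for duplicates:

  Row 1: Part R ($244.12, qty 5)
  Row 2: Tool P ($466.32, qty 64)
  Row 3: Tool P ($151.87, qty 77)
  Row 4: Tool P ($312.41, qty 78)
  Row 5: Gadget Y ($347.75, qty 93)
  Row 6: Gadget Y ($347.75, qty 93) <-- DUPLICATE
  Row 7: Device M ($55.64, qty 46)
  Row 8: Tool P ($466.32, qty 64) <-- DUPLICATE
  Row 9: Device M ($55.64, qty 46) <-- DUPLICATE

Duplicates found: 3
Unique records: 6

3 duplicates, 6 unique


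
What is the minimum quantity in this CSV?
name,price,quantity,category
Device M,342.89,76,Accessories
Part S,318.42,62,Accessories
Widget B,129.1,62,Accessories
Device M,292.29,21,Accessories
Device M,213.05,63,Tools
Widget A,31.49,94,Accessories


Computing minimum quantity:
Values: [76, 62, 62, 21, 63, 94]
Min = 21

21


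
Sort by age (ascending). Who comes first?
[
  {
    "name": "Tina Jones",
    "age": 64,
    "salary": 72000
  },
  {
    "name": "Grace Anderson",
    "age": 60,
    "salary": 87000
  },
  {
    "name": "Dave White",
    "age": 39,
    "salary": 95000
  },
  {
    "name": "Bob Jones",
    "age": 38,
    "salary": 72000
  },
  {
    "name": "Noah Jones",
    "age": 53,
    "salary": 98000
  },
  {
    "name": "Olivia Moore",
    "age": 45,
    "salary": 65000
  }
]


Sort by: age (ascending)

Sorted order:
  1. Bob Jones (age = 38)
  2. Dave White (age = 39)
  3. Olivia Moore (age = 45)
  4. Noah Jones (age = 53)
  5. Grace Anderson (age = 60)
  6. Tina Jones (age = 64)

First: Bob Jones

Bob Jones


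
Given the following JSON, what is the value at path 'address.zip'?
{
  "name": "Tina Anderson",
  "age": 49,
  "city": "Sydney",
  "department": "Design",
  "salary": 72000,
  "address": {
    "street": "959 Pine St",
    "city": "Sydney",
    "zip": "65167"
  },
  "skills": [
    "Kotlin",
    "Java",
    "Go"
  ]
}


Query: address.zip
Path: address -> zip
Value: 65167

65167


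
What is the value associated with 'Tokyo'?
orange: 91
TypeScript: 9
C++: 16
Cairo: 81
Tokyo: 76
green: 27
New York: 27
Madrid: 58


Looking up key 'Tokyo'
Value: 76

76


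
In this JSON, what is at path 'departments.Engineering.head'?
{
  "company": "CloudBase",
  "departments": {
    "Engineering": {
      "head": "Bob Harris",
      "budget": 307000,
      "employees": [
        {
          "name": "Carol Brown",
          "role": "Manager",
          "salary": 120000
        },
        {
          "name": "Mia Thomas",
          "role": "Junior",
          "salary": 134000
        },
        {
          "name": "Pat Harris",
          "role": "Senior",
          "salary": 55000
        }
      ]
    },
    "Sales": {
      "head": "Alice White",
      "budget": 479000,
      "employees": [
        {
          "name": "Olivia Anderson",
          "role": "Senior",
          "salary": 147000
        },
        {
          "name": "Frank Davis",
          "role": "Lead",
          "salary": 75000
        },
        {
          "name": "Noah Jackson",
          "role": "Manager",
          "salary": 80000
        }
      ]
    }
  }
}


Path: departments.Engineering.head

Navigate:
  -> departments
  -> Engineering
  -> head = 'Bob Harris'

Bob Harris


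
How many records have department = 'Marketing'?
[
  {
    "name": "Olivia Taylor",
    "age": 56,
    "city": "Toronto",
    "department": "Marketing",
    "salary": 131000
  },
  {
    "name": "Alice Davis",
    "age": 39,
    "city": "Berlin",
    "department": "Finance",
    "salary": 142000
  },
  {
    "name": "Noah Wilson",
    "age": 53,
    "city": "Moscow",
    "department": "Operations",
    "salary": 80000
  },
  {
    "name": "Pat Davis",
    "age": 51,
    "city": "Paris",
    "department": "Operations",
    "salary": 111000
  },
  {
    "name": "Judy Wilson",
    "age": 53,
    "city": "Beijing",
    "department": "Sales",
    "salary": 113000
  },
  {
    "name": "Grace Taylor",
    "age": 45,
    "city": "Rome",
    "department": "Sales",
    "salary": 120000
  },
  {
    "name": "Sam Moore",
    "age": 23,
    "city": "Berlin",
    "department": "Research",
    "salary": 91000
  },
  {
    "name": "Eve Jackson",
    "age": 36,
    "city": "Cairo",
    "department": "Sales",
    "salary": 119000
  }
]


Data: 8 records
Condition: department = 'Marketing'

Checking each record:
  Olivia Taylor: Marketing MATCH
  Alice Davis: Finance
  Noah Wilson: Operations
  Pat Davis: Operations
  Judy Wilson: Sales
  Grace Taylor: Sales
  Sam Moore: Research
  Eve Jackson: Sales

Count: 1

1


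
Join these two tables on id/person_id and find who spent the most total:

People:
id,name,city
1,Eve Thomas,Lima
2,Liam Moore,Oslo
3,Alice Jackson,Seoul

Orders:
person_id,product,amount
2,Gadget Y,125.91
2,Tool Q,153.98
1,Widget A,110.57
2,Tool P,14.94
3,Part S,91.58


Join on: people.id = orders.person_id

Joined rows:
  Liam Moore (Oslo) bought Gadget Y for $125.91
  Liam Moore (Oslo) bought Tool Q for $153.98
  Eve Thomas (Lima) bought Widget A for $110.57
  Liam Moore (Oslo) bought Tool P for $14.94
  Alice Jackson (Seoul) bought Part S for $91.58

Total per person:
  Liam Moore: $294.83
  Eve Thomas: $110.57
  Alice Jackson: $91.58

Top spender: Liam Moore ($294.83)

Liam Moore ($294.83)


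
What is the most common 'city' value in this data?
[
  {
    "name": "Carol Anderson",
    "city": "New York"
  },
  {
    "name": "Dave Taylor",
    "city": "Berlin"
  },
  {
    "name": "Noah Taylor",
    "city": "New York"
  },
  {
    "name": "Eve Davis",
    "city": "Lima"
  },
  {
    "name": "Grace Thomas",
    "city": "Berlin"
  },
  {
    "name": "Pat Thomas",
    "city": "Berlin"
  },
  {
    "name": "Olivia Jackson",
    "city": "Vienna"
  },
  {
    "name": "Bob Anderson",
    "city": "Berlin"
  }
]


Counting 'city' values across 8 records:

  Berlin: 4 ####
  New York: 2 ##
  Lima: 1 #
  Vienna: 1 #

Most common: Berlin (4 times)

Berlin (4 times)


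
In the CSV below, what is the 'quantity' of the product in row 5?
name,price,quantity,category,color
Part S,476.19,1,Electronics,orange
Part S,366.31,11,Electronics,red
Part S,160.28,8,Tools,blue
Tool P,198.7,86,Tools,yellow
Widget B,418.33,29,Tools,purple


Query: Row 5 ('Widget B'), column 'quantity'
Value: 29

29


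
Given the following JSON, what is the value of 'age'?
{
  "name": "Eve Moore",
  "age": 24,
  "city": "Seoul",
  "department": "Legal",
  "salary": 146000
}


Looking up field 'age'
Value: 24

24


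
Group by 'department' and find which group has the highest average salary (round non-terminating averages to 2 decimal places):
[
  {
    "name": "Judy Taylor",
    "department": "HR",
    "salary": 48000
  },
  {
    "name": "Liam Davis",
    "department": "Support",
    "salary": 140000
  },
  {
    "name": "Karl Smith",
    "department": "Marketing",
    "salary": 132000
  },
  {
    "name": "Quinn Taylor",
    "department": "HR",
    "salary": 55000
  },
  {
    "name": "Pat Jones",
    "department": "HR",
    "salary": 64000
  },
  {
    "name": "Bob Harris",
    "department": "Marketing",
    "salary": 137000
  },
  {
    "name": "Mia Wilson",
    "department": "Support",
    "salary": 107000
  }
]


Group by: department

Groups:
  HR: 3 people, avg salary = 167000/3 ≈ $55666.67
  Marketing: 2 people, avg salary = 269000/2 = $134500
  Support: 2 people, avg salary = 247000/2 = $123500

Highest average salary: Marketing ($134500)

Marketing ($134500)


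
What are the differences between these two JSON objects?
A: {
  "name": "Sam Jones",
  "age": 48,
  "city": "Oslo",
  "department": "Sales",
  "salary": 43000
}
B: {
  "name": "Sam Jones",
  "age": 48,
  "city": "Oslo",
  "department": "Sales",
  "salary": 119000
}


Comparing each field (in key order):
  name: same
  age: same
  city: same
  department: same
  salary: DIFFERENT
Differences:
  salary: 43000 -> 119000

1 field(s) changed

1 change: salary


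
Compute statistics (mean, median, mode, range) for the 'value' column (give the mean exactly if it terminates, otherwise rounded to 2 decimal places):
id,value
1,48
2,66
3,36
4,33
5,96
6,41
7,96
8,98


Data: [48, 66, 36, 33, 96, 41, 96, 98]
Count: 8
Sum: 514
Mean: 514/8 = 64.25
Sorted: [33, 36, 41, 48, 66, 96, 96, 98]
Median: 57.0
Mode: 96 (2 times)
Range: 98 - 33 = 65
Min: 33, Max: 98

mean=64.25, median=57.0, mode=96, range=65


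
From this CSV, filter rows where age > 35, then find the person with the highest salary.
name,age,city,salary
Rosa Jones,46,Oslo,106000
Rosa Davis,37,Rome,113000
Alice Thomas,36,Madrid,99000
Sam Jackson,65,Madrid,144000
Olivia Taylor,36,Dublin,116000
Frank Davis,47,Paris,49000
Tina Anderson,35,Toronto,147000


Filter: age > 35
Sort by: salary (descending)

Filtered records (6):
  Sam Jackson, age 65, salary $144000
  Olivia Taylor, age 36, salary $116000
  Rosa Davis, age 37, salary $113000
  Rosa Jones, age 46, salary $106000
  Alice Thomas, age 36, salary $99000
  Frank Davis, age 47, salary $49000

Highest salary: Sam Jackson ($144000)

Sam Jackson


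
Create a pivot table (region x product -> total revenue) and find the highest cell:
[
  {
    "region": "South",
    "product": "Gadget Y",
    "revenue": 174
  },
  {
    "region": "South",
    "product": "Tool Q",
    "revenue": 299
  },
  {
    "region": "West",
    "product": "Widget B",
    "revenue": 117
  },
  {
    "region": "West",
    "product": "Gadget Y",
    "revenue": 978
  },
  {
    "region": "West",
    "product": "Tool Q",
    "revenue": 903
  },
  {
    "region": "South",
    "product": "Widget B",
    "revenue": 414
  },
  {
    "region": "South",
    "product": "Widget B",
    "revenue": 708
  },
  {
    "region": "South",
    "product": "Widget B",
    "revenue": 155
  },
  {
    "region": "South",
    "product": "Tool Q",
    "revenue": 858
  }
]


Pivot: region (rows) x product (columns) -> total revenue

     Gadget Y      Tool Q        Widget B    
South          174          1157          1277  
West           978           903           117  

Highest: South / Widget B = $1277

South / Widget B = $1277


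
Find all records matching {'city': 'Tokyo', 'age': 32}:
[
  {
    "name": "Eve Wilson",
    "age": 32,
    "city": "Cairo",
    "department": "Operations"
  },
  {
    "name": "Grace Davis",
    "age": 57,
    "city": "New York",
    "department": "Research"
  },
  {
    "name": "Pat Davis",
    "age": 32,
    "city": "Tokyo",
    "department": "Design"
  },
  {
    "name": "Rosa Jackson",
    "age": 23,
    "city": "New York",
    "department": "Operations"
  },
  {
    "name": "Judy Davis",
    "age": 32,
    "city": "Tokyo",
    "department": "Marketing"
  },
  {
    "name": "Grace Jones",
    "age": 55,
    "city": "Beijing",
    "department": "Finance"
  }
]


Search criteria: {'city': 'Tokyo', 'age': 32}

Checking 6 records:
  Eve Wilson: {city: Cairo, age: 32}
  Grace Davis: {city: New York, age: 57}
  Pat Davis: {city: Tokyo, age: 32} <-- MATCH
  Rosa Jackson: {city: New York, age: 23}
  Judy Davis: {city: Tokyo, age: 32} <-- MATCH
  Grace Jones: {city: Beijing, age: 55}

Matches: ["Pat Davis", "Judy Davis"]

["Pat Davis", "Judy Davis"]


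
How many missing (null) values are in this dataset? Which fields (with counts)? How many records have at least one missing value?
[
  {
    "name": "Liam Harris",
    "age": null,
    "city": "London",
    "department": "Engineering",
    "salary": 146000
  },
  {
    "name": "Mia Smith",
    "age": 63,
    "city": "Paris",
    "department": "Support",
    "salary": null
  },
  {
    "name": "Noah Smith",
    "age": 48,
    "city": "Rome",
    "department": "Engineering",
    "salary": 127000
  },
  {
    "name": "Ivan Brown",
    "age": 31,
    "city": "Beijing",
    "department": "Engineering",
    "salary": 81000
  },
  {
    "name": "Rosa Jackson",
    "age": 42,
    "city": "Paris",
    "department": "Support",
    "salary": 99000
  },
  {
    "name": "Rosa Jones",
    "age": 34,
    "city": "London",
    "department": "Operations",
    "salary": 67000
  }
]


Checking for missing (null) values in 6 records:

  Liam Harris: age
  Mia Smith: salary
  Noah Smith: complete
  Ivan Brown: complete
  Rosa Jackson: complete
  Rosa Jones: complete

Per field:
  name: 0 missing
  age: 1 missing
  city: 0 missing
  department: 0 missing
  salary: 1 missing

Total missing values: 2
Records with any missing: 2

2 missing values (age: 1, salary: 1); 2 incomplete records


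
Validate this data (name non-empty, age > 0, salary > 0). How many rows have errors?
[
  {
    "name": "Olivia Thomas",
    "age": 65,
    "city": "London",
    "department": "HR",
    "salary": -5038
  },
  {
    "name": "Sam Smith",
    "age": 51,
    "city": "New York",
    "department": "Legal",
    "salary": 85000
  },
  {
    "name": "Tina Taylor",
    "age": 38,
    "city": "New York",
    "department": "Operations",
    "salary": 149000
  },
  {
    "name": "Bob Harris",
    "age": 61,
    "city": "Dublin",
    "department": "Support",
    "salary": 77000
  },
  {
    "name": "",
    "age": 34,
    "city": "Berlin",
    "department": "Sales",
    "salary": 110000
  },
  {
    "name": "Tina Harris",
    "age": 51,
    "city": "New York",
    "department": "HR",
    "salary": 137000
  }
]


Validating 6 records:
Rules: name non-empty, age > 0, salary > 0

  Row 1 (Olivia Thomas): negative salary: -5038
  Row 2 (Sam Smith): OK
  Row 3 (Tina Taylor): OK
  Row 4 (Bob Harris): OK
  Row 5 (???): empty name
  Row 6 (Tina Harris): OK

Total errors: 2

2 errors


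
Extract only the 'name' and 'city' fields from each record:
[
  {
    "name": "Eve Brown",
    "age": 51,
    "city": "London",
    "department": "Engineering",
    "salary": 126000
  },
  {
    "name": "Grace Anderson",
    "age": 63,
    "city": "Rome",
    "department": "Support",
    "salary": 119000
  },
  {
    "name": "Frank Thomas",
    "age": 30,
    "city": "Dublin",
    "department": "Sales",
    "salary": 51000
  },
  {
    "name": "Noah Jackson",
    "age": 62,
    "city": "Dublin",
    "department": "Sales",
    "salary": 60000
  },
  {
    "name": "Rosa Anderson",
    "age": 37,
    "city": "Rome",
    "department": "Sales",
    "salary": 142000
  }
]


Original: 5 records with fields: name, age, city, department, salary
Keep: ['name', 'city']
Drop: ['age', 'department', 'salary']
Result: 5 records, 2 fields each

[
  {
    "name": "Eve Brown",
    "city": "London"
  },
  {
    "name": "Grace Anderson",
    "city": "Rome"
  },
  {
    "name": "Frank Thomas",
    "city": "Dublin"
  },
  {
    "name": "Noah Jackson",
    "city": "Dublin"
  },
  {
    "name": "Rosa Anderson",
    "city": "Rome"
  }
]


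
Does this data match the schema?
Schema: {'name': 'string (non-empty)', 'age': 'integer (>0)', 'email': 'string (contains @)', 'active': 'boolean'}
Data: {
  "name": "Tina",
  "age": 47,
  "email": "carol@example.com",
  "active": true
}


Validating each field against schema:
  name: OK (non-empty string)
  age: OK (positive integer)
  email: OK (string with @)
  active: OK (boolean)

Result: VALID

VALID


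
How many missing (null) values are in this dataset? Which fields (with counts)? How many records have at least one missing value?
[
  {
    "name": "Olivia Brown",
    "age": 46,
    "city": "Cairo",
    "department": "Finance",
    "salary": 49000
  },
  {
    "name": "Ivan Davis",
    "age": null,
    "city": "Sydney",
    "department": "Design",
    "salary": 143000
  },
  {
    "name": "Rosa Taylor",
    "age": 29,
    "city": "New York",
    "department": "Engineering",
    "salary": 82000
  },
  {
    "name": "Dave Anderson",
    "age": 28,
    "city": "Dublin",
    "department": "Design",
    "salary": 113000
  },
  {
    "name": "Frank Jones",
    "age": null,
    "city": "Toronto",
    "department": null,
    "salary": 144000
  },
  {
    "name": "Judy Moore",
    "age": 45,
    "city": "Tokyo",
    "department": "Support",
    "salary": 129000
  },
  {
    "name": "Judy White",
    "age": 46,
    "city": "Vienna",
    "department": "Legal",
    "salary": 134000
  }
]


Checking for missing (null) values in 7 records:

  Olivia Brown: complete
  Ivan Davis: age
  Rosa Taylor: complete
  Dave Anderson: complete
  Frank Jones: age, department
  Judy Moore: complete
  Judy White: complete

Per field:
  name: 0 missing
  age: 2 missing
  city: 0 missing
  department: 1 missing
  salary: 0 missing

Total missing values: 3
Records with any missing: 2

3 missing values (age: 2, department: 1); 2 incomplete records


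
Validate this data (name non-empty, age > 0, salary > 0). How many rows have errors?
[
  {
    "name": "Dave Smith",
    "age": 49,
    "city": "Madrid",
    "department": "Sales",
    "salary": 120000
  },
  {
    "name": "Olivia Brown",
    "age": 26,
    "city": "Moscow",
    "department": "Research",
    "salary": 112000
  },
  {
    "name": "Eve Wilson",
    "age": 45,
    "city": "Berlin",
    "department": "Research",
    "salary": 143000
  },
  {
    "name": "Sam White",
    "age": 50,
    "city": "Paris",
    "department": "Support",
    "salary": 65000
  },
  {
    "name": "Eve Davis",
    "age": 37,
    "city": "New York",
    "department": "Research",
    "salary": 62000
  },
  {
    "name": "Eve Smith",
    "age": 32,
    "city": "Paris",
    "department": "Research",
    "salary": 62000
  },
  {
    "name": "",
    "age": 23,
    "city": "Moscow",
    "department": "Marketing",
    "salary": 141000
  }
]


Validating 7 records:
Rules: name non-empty, age > 0, salary > 0

  Row 1 (Dave Smith): OK
  Row 2 (Olivia Brown): OK
  Row 3 (Eve Wilson): OK
  Row 4 (Sam White): OK
  Row 5 (Eve Davis): OK
  Row 6 (Eve Smith): OK
  Row 7 (???): empty name

Total errors: 1

1 errors


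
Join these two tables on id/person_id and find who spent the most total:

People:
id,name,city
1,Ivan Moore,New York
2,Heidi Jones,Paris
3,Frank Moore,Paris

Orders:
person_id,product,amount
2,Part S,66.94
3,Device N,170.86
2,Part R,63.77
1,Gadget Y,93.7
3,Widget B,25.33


Join on: people.id = orders.person_id

Joined rows:
  Heidi Jones (Paris) bought Part S for $66.94
  Frank Moore (Paris) bought Device N for $170.86
  Heidi Jones (Paris) bought Part R for $63.77
  Ivan Moore (New York) bought Gadget Y for $93.7
  Frank Moore (Paris) bought Widget B for $25.33

Total per person:
  Frank Moore: $196.19
  Heidi Jones: $130.71
  Ivan Moore: $93.70

Top spender: Frank Moore ($196.19)

Frank Moore ($196.19)


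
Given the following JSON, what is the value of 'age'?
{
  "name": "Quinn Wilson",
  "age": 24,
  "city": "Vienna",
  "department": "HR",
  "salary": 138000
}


Looking up field 'age'
Value: 24

24


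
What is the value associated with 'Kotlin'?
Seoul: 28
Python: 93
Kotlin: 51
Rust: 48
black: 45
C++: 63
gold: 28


Looking up key 'Kotlin'
Value: 51

51
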